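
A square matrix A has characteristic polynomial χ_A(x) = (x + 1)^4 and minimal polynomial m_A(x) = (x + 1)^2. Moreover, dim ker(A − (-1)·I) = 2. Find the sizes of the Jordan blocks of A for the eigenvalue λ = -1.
Block sizes for λ = -1: [2, 2]

Step 1 — from the characteristic polynomial, algebraic multiplicity of λ = -1 is 4. From dim ker(A − (-1)·I) = 2, there are exactly 2 Jordan blocks for λ = -1.
Step 2 — from the minimal polynomial, the factor (x + 1)^2 tells us the largest block for λ = -1 has size 2.
Step 3 — with total size 4, 2 blocks, and largest block 2, the block sizes (in nonincreasing order) are [2, 2].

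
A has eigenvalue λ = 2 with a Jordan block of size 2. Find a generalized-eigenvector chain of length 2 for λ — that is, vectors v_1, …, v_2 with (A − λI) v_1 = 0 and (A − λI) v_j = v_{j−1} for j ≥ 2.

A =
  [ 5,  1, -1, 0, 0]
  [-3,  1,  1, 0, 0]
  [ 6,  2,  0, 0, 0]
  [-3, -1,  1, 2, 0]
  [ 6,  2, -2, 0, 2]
A Jordan chain for λ = 2 of length 2:
v_1 = (3, -3, 6, -3, 6)ᵀ
v_2 = (1, 0, 0, 0, 0)ᵀ

Let N = A − (2)·I. We want v_2 with N^2 v_2 = 0 but N^1 v_2 ≠ 0; then v_{j-1} := N · v_j for j = 2, …, 2.

Pick v_2 = (1, 0, 0, 0, 0)ᵀ.
Then v_1 = N · v_2 = (3, -3, 6, -3, 6)ᵀ.

Sanity check: (A − (2)·I) v_1 = (0, 0, 0, 0, 0)ᵀ = 0. ✓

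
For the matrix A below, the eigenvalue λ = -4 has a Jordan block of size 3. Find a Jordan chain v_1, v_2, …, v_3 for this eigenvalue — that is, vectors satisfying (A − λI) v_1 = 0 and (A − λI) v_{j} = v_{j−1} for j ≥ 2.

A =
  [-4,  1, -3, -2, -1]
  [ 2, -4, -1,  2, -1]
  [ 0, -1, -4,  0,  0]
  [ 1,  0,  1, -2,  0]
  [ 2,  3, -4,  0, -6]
A Jordan chain for λ = -4 of length 3:
v_1 = (-2, 0, -2, 2, 2)ᵀ
v_2 = (0, 2, 0, 1, 2)ᵀ
v_3 = (1, 0, 0, 0, 0)ᵀ

Let N = A − (-4)·I. We want v_3 with N^3 v_3 = 0 but N^2 v_3 ≠ 0; then v_{j-1} := N · v_j for j = 3, …, 2.

Pick v_3 = (1, 0, 0, 0, 0)ᵀ.
Then v_2 = N · v_3 = (0, 2, 0, 1, 2)ᵀ.
Then v_1 = N · v_2 = (-2, 0, -2, 2, 2)ᵀ.

Sanity check: (A − (-4)·I) v_1 = (0, 0, 0, 0, 0)ᵀ = 0. ✓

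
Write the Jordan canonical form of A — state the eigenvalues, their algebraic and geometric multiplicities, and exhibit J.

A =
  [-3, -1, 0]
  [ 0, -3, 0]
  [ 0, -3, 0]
J_2(-3) ⊕ J_1(0)

The characteristic polynomial is
  det(x·I − A) = x^3 + 6*x^2 + 9*x = x*(x + 3)^2

Eigenvalues and multiplicities (the geometric multiplicity of λ is n − rank(A − λI), which equals the number of Jordan blocks for λ):
  λ = -3: algebraic multiplicity = 2, geometric multiplicity = 1
  λ = 0: algebraic multiplicity = 1, geometric multiplicity = 1

Determining the block sizes for each eigenvalue:
  λ = -3: one block (gm = 1), so the single block has size am = 2 → block sizes [2]
  λ = 0: one block (gm = 1), so the single block has size am = 1 → block sizes [1]

Assembling the blocks gives a Jordan form
J =
  [-3,  1, 0]
  [ 0, -3, 0]
  [ 0,  0, 0]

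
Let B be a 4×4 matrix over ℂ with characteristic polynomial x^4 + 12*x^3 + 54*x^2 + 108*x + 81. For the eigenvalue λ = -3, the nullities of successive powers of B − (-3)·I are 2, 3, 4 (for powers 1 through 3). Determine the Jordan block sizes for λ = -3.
Block sizes for λ = -3: [3, 1]

From the dimensions of kernels of powers, the number of Jordan blocks of size at least j is d_j − d_{j−1} where d_j = dim ker(N^j) (with d_0 = 0). Computing the differences gives [2, 1, 1].
The number of blocks of size exactly k is (#blocks of size ≥ k) − (#blocks of size ≥ k + 1), so the partition is: 1 block(s) of size 1, 1 block(s) of size 3.
In nonincreasing order the block sizes are [3, 1].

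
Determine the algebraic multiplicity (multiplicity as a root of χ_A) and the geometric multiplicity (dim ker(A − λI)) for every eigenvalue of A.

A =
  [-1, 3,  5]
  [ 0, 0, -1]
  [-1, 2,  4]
λ = 1: alg = 3, geom = 1

Step 1 — factor the characteristic polynomial to read off the algebraic multiplicities:
  χ_A(x) = (x - 1)^3

Step 2 — compute geometric multiplicities via the rank-nullity identity g(λ) = n − rank(A − λI):
  rank(A − (1)·I) = 2, so dim ker(A − (1)·I) = n − 2 = 1

Summary:
  λ = 1: algebraic multiplicity = 3, geometric multiplicity = 1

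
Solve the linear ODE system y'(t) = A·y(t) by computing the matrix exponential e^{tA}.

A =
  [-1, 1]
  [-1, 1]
e^{tA} =
  [1 - t, t]
  [-t, t + 1]

Strategy: write A = P · J · P⁻¹ where J is a Jordan canonical form, so e^{tA} = P · e^{tJ} · P⁻¹, and e^{tJ} can be computed block-by-block.

A has Jordan form
J =
  [0, 1]
  [0, 0]
(up to reordering of blocks).

Per-block formulas:
  For a 2×2 Jordan block J_2(0): exp(t · J_2(0)) = e^(0t)·(I + t·N), where N is the 2×2 nilpotent shift.

After assembling e^{tJ} and conjugating by P, we get:

e^{tA} =
  [1 - t, t]
  [-t, t + 1]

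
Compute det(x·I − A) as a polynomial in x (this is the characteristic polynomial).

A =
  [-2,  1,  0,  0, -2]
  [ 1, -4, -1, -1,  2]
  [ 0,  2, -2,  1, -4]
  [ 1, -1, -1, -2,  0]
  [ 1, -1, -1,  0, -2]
x^5 + 12*x^4 + 57*x^3 + 134*x^2 + 156*x + 72

Expanding det(x·I − A) (e.g. by cofactor expansion or by noting that A is similar to its Jordan form J, which has the same characteristic polynomial as A) gives
  χ_A(x) = x^5 + 12*x^4 + 57*x^3 + 134*x^2 + 156*x + 72
which factors as (x + 2)^3*(x + 3)^2. The eigenvalues (with algebraic multiplicities) are λ = -3 with multiplicity 2, λ = -2 with multiplicity 3.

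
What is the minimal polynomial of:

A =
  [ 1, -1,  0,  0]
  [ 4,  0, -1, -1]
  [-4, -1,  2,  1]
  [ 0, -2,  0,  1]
x^3 - 3*x^2 + 3*x - 1

The characteristic polynomial is χ_A(x) = (x - 1)^4, so the eigenvalues are known. The minimal polynomial is
  m_A(x) = Π_λ (x − λ)^{k_λ}
where k_λ is the size of the *largest* Jordan block for λ (equivalently, the smallest k with (A − λI)^k v = 0 for every generalised eigenvector v of λ).

  λ = 1: largest Jordan block has size 3, contributing (x − 1)^3

So m_A(x) = (x - 1)^3 = x^3 - 3*x^2 + 3*x - 1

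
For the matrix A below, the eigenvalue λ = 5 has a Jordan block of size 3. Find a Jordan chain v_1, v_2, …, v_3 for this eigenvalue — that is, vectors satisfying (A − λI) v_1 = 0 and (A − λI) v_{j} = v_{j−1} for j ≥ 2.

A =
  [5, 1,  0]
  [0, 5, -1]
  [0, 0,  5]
A Jordan chain for λ = 5 of length 3:
v_1 = (-1, 0, 0)ᵀ
v_2 = (0, -1, 0)ᵀ
v_3 = (0, 0, 1)ᵀ

Let N = A − (5)·I. We want v_3 with N^3 v_3 = 0 but N^2 v_3 ≠ 0; then v_{j-1} := N · v_j for j = 3, …, 2.

Pick v_3 = (0, 0, 1)ᵀ.
Then v_2 = N · v_3 = (0, -1, 0)ᵀ.
Then v_1 = N · v_2 = (-1, 0, 0)ᵀ.

Sanity check: (A − (5)·I) v_1 = (0, 0, 0)ᵀ = 0. ✓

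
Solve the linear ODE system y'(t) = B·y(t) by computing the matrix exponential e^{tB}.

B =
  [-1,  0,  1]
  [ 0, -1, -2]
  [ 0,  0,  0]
e^{tB} =
  [exp(-t), 0, 1 - exp(-t)]
  [0, exp(-t), -2 + 2*exp(-t)]
  [0, 0, 1]

Strategy: write B = P · J · P⁻¹ where J is a Jordan canonical form, so e^{tB} = P · e^{tJ} · P⁻¹, and e^{tJ} can be computed block-by-block.

B has Jordan form
J =
  [-1,  0, 0]
  [ 0, -1, 0]
  [ 0,  0, 0]
(up to reordering of blocks).

Per-block formulas:
  For a 1×1 block at λ = -1: exp(t · [-1]) = [e^(-1t)].
  For a 1×1 block at λ = 0: exp(t · [0]) = [e^(0t)].

After assembling e^{tJ} and conjugating by P, we get:

e^{tB} =
  [exp(-t), 0, 1 - exp(-t)]
  [0, exp(-t), -2 + 2*exp(-t)]
  [0, 0, 1]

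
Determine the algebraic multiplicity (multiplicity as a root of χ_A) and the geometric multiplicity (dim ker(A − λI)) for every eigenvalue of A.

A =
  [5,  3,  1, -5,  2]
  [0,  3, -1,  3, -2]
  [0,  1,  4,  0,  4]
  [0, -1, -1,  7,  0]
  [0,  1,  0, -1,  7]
λ = 5: alg = 4, geom = 2; λ = 6: alg = 1, geom = 1

Step 1 — factor the characteristic polynomial to read off the algebraic multiplicities:
  χ_A(x) = (x - 6)*(x - 5)^4

Step 2 — compute geometric multiplicities via the rank-nullity identity g(λ) = n − rank(A − λI):
  rank(A − (5)·I) = 3, so dim ker(A − (5)·I) = n − 3 = 2
  rank(A − (6)·I) = 4, so dim ker(A − (6)·I) = n − 4 = 1

Summary:
  λ = 5: algebraic multiplicity = 4, geometric multiplicity = 2
  λ = 6: algebraic multiplicity = 1, geometric multiplicity = 1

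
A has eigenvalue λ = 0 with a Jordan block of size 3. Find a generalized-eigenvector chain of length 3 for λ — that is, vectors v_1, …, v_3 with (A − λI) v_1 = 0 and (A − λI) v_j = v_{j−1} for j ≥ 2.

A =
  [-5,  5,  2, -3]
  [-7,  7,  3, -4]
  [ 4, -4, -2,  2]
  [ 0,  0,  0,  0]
A Jordan chain for λ = 0 of length 3:
v_1 = (-2, -2, 0, 0)ᵀ
v_2 = (-5, -7, 4, 0)ᵀ
v_3 = (1, 0, 0, 0)ᵀ

Let N = A − (0)·I. We want v_3 with N^3 v_3 = 0 but N^2 v_3 ≠ 0; then v_{j-1} := N · v_j for j = 3, …, 2.

Pick v_3 = (1, 0, 0, 0)ᵀ.
Then v_2 = N · v_3 = (-5, -7, 4, 0)ᵀ.
Then v_1 = N · v_2 = (-2, -2, 0, 0)ᵀ.

Sanity check: (A − (0)·I) v_1 = (0, 0, 0, 0)ᵀ = 0. ✓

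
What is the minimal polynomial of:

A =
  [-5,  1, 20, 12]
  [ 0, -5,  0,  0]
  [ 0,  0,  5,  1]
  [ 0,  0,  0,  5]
x^4 - 50*x^2 + 625

The characteristic polynomial is χ_A(x) = (x - 5)^2*(x + 5)^2, so the eigenvalues are known. The minimal polynomial is
  m_A(x) = Π_λ (x − λ)^{k_λ}
where k_λ is the size of the *largest* Jordan block for λ (equivalently, the smallest k with (A − λI)^k v = 0 for every generalised eigenvector v of λ).

  λ = -5: largest Jordan block has size 2, contributing (x + 5)^2
  λ = 5: largest Jordan block has size 2, contributing (x − 5)^2

So m_A(x) = (x - 5)^2*(x + 5)^2 = x^4 - 50*x^2 + 625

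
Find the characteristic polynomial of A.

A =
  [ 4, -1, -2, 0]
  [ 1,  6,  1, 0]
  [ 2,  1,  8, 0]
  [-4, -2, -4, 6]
x^4 - 24*x^3 + 216*x^2 - 864*x + 1296

Expanding det(x·I − A) (e.g. by cofactor expansion or by noting that A is similar to its Jordan form J, which has the same characteristic polynomial as A) gives
  χ_A(x) = x^4 - 24*x^3 + 216*x^2 - 864*x + 1296
which factors as (x - 6)^4. The eigenvalues (with algebraic multiplicities) are λ = 6 with multiplicity 4.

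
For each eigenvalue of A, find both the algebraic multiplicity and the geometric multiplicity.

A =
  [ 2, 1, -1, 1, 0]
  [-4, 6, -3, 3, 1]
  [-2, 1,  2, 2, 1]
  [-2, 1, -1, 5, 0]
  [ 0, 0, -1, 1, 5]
λ = 4: alg = 5, geom = 3

Step 1 — factor the characteristic polynomial to read off the algebraic multiplicities:
  χ_A(x) = (x - 4)^5

Step 2 — compute geometric multiplicities via the rank-nullity identity g(λ) = n − rank(A − λI):
  rank(A − (4)·I) = 2, so dim ker(A − (4)·I) = n − 2 = 3

Summary:
  λ = 4: algebraic multiplicity = 5, geometric multiplicity = 3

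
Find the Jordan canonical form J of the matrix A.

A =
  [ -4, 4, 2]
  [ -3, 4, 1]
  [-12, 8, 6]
J_2(2) ⊕ J_1(2)

The characteristic polynomial is
  det(x·I − A) = x^3 - 6*x^2 + 12*x - 8 = (x - 2)^3

Eigenvalues and multiplicities (the geometric multiplicity of λ is n − rank(A − λI), which equals the number of Jordan blocks for λ):
  λ = 2: algebraic multiplicity = 3, geometric multiplicity = 2

Determining the block sizes for each eigenvalue:
  λ = 2: 2 blocks summing to 3 forces exactly one block of size 2 and the rest size 1 → block sizes [2, 1]

Assembling the blocks gives a Jordan form
J =
  [2, 1, 0]
  [0, 2, 0]
  [0, 0, 2]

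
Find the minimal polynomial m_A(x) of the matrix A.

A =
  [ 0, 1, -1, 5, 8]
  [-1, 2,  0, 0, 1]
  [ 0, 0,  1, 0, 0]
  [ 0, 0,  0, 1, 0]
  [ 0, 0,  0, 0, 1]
x^3 - 3*x^2 + 3*x - 1

The characteristic polynomial is χ_A(x) = (x - 1)^5, so the eigenvalues are known. The minimal polynomial is
  m_A(x) = Π_λ (x − λ)^{k_λ}
where k_λ is the size of the *largest* Jordan block for λ (equivalently, the smallest k with (A − λI)^k v = 0 for every generalised eigenvector v of λ).

  λ = 1: largest Jordan block has size 3, contributing (x − 1)^3

So m_A(x) = (x - 1)^3 = x^3 - 3*x^2 + 3*x - 1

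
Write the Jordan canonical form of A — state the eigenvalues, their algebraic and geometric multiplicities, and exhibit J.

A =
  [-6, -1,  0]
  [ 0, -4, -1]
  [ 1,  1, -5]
J_3(-5)

The characteristic polynomial is
  det(x·I − A) = x^3 + 15*x^2 + 75*x + 125 = (x + 5)^3

Eigenvalues and multiplicities (the geometric multiplicity of λ is n − rank(A − λI), which equals the number of Jordan blocks for λ):
  λ = -5: algebraic multiplicity = 3, geometric multiplicity = 1

Determining the block sizes for each eigenvalue:
  λ = -5: one block (gm = 1), so the single block has size am = 3 → block sizes [3]

Assembling the blocks gives a Jordan form
J =
  [-5,  1,  0]
  [ 0, -5,  1]
  [ 0,  0, -5]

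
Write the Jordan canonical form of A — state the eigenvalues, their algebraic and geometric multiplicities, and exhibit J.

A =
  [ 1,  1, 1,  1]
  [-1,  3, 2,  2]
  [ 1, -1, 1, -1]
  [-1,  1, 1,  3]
J_3(2) ⊕ J_1(2)

The characteristic polynomial is
  det(x·I − A) = x^4 - 8*x^3 + 24*x^2 - 32*x + 16 = (x - 2)^4

Eigenvalues and multiplicities (the geometric multiplicity of λ is n − rank(A − λI), which equals the number of Jordan blocks for λ):
  λ = 2: algebraic multiplicity = 4, geometric multiplicity = 2

Determining the block sizes for each eigenvalue:
  λ = 2: with am = 4 and gm = 2, the partition is not yet determined (e.g. several partitions of 4 into 2 parts exist). Let N = A − (2)·I. Computing rank(N^1) = 2, rank(N^2) = 1, rank(N^3) = 0; the number of blocks of size ≥ j is rank(N^{j−1}) − rank(N^j), giving [2, 1, 1]. So we have 1 block(s) of size 3, 1 block(s) of size 1 → block sizes [3, 1]

Assembling the blocks gives a Jordan form
J =
  [2, 1, 0, 0]
  [0, 2, 1, 0]
  [0, 0, 2, 0]
  [0, 0, 0, 2]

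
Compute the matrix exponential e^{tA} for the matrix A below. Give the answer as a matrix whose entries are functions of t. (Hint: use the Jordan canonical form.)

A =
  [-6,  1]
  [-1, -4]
e^{tA} =
  [-t*exp(-5*t) + exp(-5*t), t*exp(-5*t)]
  [-t*exp(-5*t), t*exp(-5*t) + exp(-5*t)]

Strategy: write A = P · J · P⁻¹ where J is a Jordan canonical form, so e^{tA} = P · e^{tJ} · P⁻¹, and e^{tJ} can be computed block-by-block.

A has Jordan form
J =
  [-5,  1]
  [ 0, -5]
(up to reordering of blocks).

Per-block formulas:
  For a 2×2 Jordan block J_2(-5): exp(t · J_2(-5)) = e^(-5t)·(I + t·N), where N is the 2×2 nilpotent shift.

After assembling e^{tJ} and conjugating by P, we get:

e^{tA} =
  [-t*exp(-5*t) + exp(-5*t), t*exp(-5*t)]
  [-t*exp(-5*t), t*exp(-5*t) + exp(-5*t)]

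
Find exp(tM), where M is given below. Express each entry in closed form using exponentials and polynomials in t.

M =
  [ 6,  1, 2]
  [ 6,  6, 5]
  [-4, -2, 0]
e^{tM} =
  [t^2*exp(4*t) + 2*t*exp(4*t) + exp(4*t), t*exp(4*t), t^2*exp(4*t)/2 + 2*t*exp(4*t)]
  [2*t^2*exp(4*t) + 6*t*exp(4*t), 2*t*exp(4*t) + exp(4*t), t^2*exp(4*t) + 5*t*exp(4*t)]
  [-2*t^2*exp(4*t) - 4*t*exp(4*t), -2*t*exp(4*t), -t^2*exp(4*t) - 4*t*exp(4*t) + exp(4*t)]

Strategy: write M = P · J · P⁻¹ where J is a Jordan canonical form, so e^{tM} = P · e^{tJ} · P⁻¹, and e^{tJ} can be computed block-by-block.

M has Jordan form
J =
  [4, 1, 0]
  [0, 4, 1]
  [0, 0, 4]
(up to reordering of blocks).

Per-block formulas:
  For a 3×3 Jordan block J_3(4): exp(t · J_3(4)) = e^(4t)·(I + t·N + (t^2/2)·N^2), where N is the 3×3 nilpotent shift.

After assembling e^{tJ} and conjugating by P, we get:

e^{tM} =
  [t^2*exp(4*t) + 2*t*exp(4*t) + exp(4*t), t*exp(4*t), t^2*exp(4*t)/2 + 2*t*exp(4*t)]
  [2*t^2*exp(4*t) + 6*t*exp(4*t), 2*t*exp(4*t) + exp(4*t), t^2*exp(4*t) + 5*t*exp(4*t)]
  [-2*t^2*exp(4*t) - 4*t*exp(4*t), -2*t*exp(4*t), -t^2*exp(4*t) - 4*t*exp(4*t) + exp(4*t)]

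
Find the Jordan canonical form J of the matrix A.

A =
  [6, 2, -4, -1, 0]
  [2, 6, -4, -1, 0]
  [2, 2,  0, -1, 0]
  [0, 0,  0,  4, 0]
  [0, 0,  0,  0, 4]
J_2(4) ⊕ J_1(4) ⊕ J_1(4) ⊕ J_1(4)

The characteristic polynomial is
  det(x·I − A) = x^5 - 20*x^4 + 160*x^3 - 640*x^2 + 1280*x - 1024 = (x - 4)^5

Eigenvalues and multiplicities (the geometric multiplicity of λ is n − rank(A − λI), which equals the number of Jordan blocks for λ):
  λ = 4: algebraic multiplicity = 5, geometric multiplicity = 4

Determining the block sizes for each eigenvalue:
  λ = 4: 4 blocks summing to 5 forces exactly one block of size 2 and the rest size 1 → block sizes [2, 1, 1, 1]

Assembling the blocks gives a Jordan form
J =
  [4, 1, 0, 0, 0]
  [0, 4, 0, 0, 0]
  [0, 0, 4, 0, 0]
  [0, 0, 0, 4, 0]
  [0, 0, 0, 0, 4]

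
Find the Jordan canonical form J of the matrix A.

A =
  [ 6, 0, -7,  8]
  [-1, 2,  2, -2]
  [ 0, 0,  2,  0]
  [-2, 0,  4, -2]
J_3(2) ⊕ J_1(2)

The characteristic polynomial is
  det(x·I − A) = x^4 - 8*x^3 + 24*x^2 - 32*x + 16 = (x - 2)^4

Eigenvalues and multiplicities (the geometric multiplicity of λ is n − rank(A − λI), which equals the number of Jordan blocks for λ):
  λ = 2: algebraic multiplicity = 4, geometric multiplicity = 2

Determining the block sizes for each eigenvalue:
  λ = 2: with am = 4 and gm = 2, the partition is not yet determined (e.g. several partitions of 4 into 2 parts exist). Let N = A − (2)·I. Computing rank(N^1) = 2, rank(N^2) = 1, rank(N^3) = 0; the number of blocks of size ≥ j is rank(N^{j−1}) − rank(N^j), giving [2, 1, 1]. So we have 1 block(s) of size 3, 1 block(s) of size 1 → block sizes [3, 1]

Assembling the blocks gives a Jordan form
J =
  [2, 1, 0, 0]
  [0, 2, 1, 0]
  [0, 0, 2, 0]
  [0, 0, 0, 2]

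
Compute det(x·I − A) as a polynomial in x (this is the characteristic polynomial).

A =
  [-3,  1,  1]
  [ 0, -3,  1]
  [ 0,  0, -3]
x^3 + 9*x^2 + 27*x + 27

Expanding det(x·I − A) (e.g. by cofactor expansion or by noting that A is similar to its Jordan form J, which has the same characteristic polynomial as A) gives
  χ_A(x) = x^3 + 9*x^2 + 27*x + 27
which factors as (x + 3)^3. The eigenvalues (with algebraic multiplicities) are λ = -3 with multiplicity 3.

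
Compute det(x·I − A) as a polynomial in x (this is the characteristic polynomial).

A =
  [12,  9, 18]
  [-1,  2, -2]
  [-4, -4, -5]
x^3 - 9*x^2 + 27*x - 27

Expanding det(x·I − A) (e.g. by cofactor expansion or by noting that A is similar to its Jordan form J, which has the same characteristic polynomial as A) gives
  χ_A(x) = x^3 - 9*x^2 + 27*x - 27
which factors as (x - 3)^3. The eigenvalues (with algebraic multiplicities) are λ = 3 with multiplicity 3.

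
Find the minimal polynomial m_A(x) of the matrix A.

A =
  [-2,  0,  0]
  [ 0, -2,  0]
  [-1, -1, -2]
x^2 + 4*x + 4

The characteristic polynomial is χ_A(x) = (x + 2)^3, so the eigenvalues are known. The minimal polynomial is
  m_A(x) = Π_λ (x − λ)^{k_λ}
where k_λ is the size of the *largest* Jordan block for λ (equivalently, the smallest k with (A − λI)^k v = 0 for every generalised eigenvector v of λ).

  λ = -2: largest Jordan block has size 2, contributing (x + 2)^2

So m_A(x) = (x + 2)^2 = x^2 + 4*x + 4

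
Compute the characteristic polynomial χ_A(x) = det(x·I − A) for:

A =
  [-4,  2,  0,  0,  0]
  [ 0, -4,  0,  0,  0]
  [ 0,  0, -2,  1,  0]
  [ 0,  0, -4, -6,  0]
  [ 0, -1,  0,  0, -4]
x^5 + 20*x^4 + 160*x^3 + 640*x^2 + 1280*x + 1024

Expanding det(x·I − A) (e.g. by cofactor expansion or by noting that A is similar to its Jordan form J, which has the same characteristic polynomial as A) gives
  χ_A(x) = x^5 + 20*x^4 + 160*x^3 + 640*x^2 + 1280*x + 1024
which factors as (x + 4)^5. The eigenvalues (with algebraic multiplicities) are λ = -4 with multiplicity 5.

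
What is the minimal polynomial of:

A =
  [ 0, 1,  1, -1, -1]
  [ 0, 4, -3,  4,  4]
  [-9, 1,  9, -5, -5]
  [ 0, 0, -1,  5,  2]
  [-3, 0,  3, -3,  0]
x^4 - 15*x^3 + 81*x^2 - 189*x + 162

The characteristic polynomial is χ_A(x) = (x - 6)*(x - 3)^4, so the eigenvalues are known. The minimal polynomial is
  m_A(x) = Π_λ (x − λ)^{k_λ}
where k_λ is the size of the *largest* Jordan block for λ (equivalently, the smallest k with (A − λI)^k v = 0 for every generalised eigenvector v of λ).

  λ = 3: largest Jordan block has size 3, contributing (x − 3)^3
  λ = 6: largest Jordan block has size 1, contributing (x − 6)

So m_A(x) = (x - 6)*(x - 3)^3 = x^4 - 15*x^3 + 81*x^2 - 189*x + 162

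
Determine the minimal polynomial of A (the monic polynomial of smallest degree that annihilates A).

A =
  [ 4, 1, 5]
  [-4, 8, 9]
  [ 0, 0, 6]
x^3 - 18*x^2 + 108*x - 216

The characteristic polynomial is χ_A(x) = (x - 6)^3, so the eigenvalues are known. The minimal polynomial is
  m_A(x) = Π_λ (x − λ)^{k_λ}
where k_λ is the size of the *largest* Jordan block for λ (equivalently, the smallest k with (A − λI)^k v = 0 for every generalised eigenvector v of λ).

  λ = 6: largest Jordan block has size 3, contributing (x − 6)^3

So m_A(x) = (x - 6)^3 = x^3 - 18*x^2 + 108*x - 216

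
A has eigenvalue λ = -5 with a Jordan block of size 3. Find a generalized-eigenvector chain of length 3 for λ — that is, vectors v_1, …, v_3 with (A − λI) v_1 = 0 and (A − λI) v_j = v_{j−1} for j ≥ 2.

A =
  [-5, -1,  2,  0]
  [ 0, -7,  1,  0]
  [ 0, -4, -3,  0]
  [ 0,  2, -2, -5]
A Jordan chain for λ = -5 of length 3:
v_1 = (-6, 0, 0, 4)ᵀ
v_2 = (-1, -2, -4, 2)ᵀ
v_3 = (0, 1, 0, 0)ᵀ

Let N = A − (-5)·I. We want v_3 with N^3 v_3 = 0 but N^2 v_3 ≠ 0; then v_{j-1} := N · v_j for j = 3, …, 2.

Pick v_3 = (0, 1, 0, 0)ᵀ.
Then v_2 = N · v_3 = (-1, -2, -4, 2)ᵀ.
Then v_1 = N · v_2 = (-6, 0, 0, 4)ᵀ.

Sanity check: (A − (-5)·I) v_1 = (0, 0, 0, 0)ᵀ = 0. ✓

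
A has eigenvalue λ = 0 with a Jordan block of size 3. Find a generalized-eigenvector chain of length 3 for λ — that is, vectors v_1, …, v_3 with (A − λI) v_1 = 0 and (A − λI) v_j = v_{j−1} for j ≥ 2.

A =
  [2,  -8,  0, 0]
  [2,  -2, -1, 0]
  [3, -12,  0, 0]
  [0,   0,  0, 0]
A Jordan chain for λ = 0 of length 3:
v_1 = (-12, -3, -18, 0)ᵀ
v_2 = (2, 2, 3, 0)ᵀ
v_3 = (1, 0, 0, 0)ᵀ

Let N = A − (0)·I. We want v_3 with N^3 v_3 = 0 but N^2 v_3 ≠ 0; then v_{j-1} := N · v_j for j = 3, …, 2.

Pick v_3 = (1, 0, 0, 0)ᵀ.
Then v_2 = N · v_3 = (2, 2, 3, 0)ᵀ.
Then v_1 = N · v_2 = (-12, -3, -18, 0)ᵀ.

Sanity check: (A − (0)·I) v_1 = (0, 0, 0, 0)ᵀ = 0. ✓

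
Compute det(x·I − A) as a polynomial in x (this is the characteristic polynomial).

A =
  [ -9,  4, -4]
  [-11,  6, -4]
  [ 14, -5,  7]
x^3 - 4*x^2 + 5*x - 2

Expanding det(x·I − A) (e.g. by cofactor expansion or by noting that A is similar to its Jordan form J, which has the same characteristic polynomial as A) gives
  χ_A(x) = x^3 - 4*x^2 + 5*x - 2
which factors as (x - 2)*(x - 1)^2. The eigenvalues (with algebraic multiplicities) are λ = 1 with multiplicity 2, λ = 2 with multiplicity 1.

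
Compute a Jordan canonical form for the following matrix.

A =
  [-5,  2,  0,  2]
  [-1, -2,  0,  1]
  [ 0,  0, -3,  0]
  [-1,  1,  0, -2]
J_2(-3) ⊕ J_1(-3) ⊕ J_1(-3)

The characteristic polynomial is
  det(x·I − A) = x^4 + 12*x^3 + 54*x^2 + 108*x + 81 = (x + 3)^4

Eigenvalues and multiplicities (the geometric multiplicity of λ is n − rank(A − λI), which equals the number of Jordan blocks for λ):
  λ = -3: algebraic multiplicity = 4, geometric multiplicity = 3

Determining the block sizes for each eigenvalue:
  λ = -3: 3 blocks summing to 4 forces exactly one block of size 2 and the rest size 1 → block sizes [2, 1, 1]

Assembling the blocks gives a Jordan form
J =
  [-3,  1,  0,  0]
  [ 0, -3,  0,  0]
  [ 0,  0, -3,  0]
  [ 0,  0,  0, -3]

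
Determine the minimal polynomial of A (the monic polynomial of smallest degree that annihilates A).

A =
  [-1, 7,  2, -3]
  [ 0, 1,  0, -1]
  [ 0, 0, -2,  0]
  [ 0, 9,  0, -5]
x^3 + 5*x^2 + 8*x + 4

The characteristic polynomial is χ_A(x) = (x + 1)*(x + 2)^3, so the eigenvalues are known. The minimal polynomial is
  m_A(x) = Π_λ (x − λ)^{k_λ}
where k_λ is the size of the *largest* Jordan block for λ (equivalently, the smallest k with (A − λI)^k v = 0 for every generalised eigenvector v of λ).

  λ = -2: largest Jordan block has size 2, contributing (x + 2)^2
  λ = -1: largest Jordan block has size 1, contributing (x + 1)

So m_A(x) = (x + 1)*(x + 2)^2 = x^3 + 5*x^2 + 8*x + 4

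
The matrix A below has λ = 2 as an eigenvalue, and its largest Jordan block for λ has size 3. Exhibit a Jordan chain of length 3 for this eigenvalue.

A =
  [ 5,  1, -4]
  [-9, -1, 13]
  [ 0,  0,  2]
A Jordan chain for λ = 2 of length 3:
v_1 = (1, -3, 0)ᵀ
v_2 = (-4, 13, 0)ᵀ
v_3 = (0, 0, 1)ᵀ

Let N = A − (2)·I. We want v_3 with N^3 v_3 = 0 but N^2 v_3 ≠ 0; then v_{j-1} := N · v_j for j = 3, …, 2.

Pick v_3 = (0, 0, 1)ᵀ.
Then v_2 = N · v_3 = (-4, 13, 0)ᵀ.
Then v_1 = N · v_2 = (1, -3, 0)ᵀ.

Sanity check: (A − (2)·I) v_1 = (0, 0, 0)ᵀ = 0. ✓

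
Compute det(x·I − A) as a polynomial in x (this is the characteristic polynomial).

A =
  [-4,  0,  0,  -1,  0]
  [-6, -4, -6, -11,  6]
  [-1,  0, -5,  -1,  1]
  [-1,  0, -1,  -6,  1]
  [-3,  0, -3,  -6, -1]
x^5 + 20*x^4 + 160*x^3 + 640*x^2 + 1280*x + 1024

Expanding det(x·I − A) (e.g. by cofactor expansion or by noting that A is similar to its Jordan form J, which has the same characteristic polynomial as A) gives
  χ_A(x) = x^5 + 20*x^4 + 160*x^3 + 640*x^2 + 1280*x + 1024
which factors as (x + 4)^5. The eigenvalues (with algebraic multiplicities) are λ = -4 with multiplicity 5.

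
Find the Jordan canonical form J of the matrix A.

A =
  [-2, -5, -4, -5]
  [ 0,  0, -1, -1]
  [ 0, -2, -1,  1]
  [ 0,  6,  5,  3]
J_2(-2) ⊕ J_2(2)

The characteristic polynomial is
  det(x·I − A) = x^4 - 8*x^2 + 16 = (x - 2)^2*(x + 2)^2

Eigenvalues and multiplicities (the geometric multiplicity of λ is n − rank(A − λI), which equals the number of Jordan blocks for λ):
  λ = -2: algebraic multiplicity = 2, geometric multiplicity = 1
  λ = 2: algebraic multiplicity = 2, geometric multiplicity = 1

Determining the block sizes for each eigenvalue:
  λ = -2: one block (gm = 1), so the single block has size am = 2 → block sizes [2]
  λ = 2: one block (gm = 1), so the single block has size am = 2 → block sizes [2]

Assembling the blocks gives a Jordan form
J =
  [-2,  1, 0, 0]
  [ 0, -2, 0, 0]
  [ 0,  0, 2, 1]
  [ 0,  0, 0, 2]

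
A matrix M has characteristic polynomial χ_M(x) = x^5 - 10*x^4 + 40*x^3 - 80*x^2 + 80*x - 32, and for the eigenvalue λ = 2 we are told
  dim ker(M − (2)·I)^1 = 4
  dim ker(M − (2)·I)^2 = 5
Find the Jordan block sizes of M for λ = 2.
Block sizes for λ = 2: [2, 1, 1, 1]

From the dimensions of kernels of powers, the number of Jordan blocks of size at least j is d_j − d_{j−1} where d_j = dim ker(N^j) (with d_0 = 0). Computing the differences gives [4, 1].
The number of blocks of size exactly k is (#blocks of size ≥ k) − (#blocks of size ≥ k + 1), so the partition is: 3 block(s) of size 1, 1 block(s) of size 2.
In nonincreasing order the block sizes are [2, 1, 1, 1].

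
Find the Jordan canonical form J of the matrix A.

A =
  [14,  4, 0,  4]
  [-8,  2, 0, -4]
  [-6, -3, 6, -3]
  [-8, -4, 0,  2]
J_2(6) ⊕ J_1(6) ⊕ J_1(6)

The characteristic polynomial is
  det(x·I − A) = x^4 - 24*x^3 + 216*x^2 - 864*x + 1296 = (x - 6)^4

Eigenvalues and multiplicities (the geometric multiplicity of λ is n − rank(A − λI), which equals the number of Jordan blocks for λ):
  λ = 6: algebraic multiplicity = 4, geometric multiplicity = 3

Determining the block sizes for each eigenvalue:
  λ = 6: 3 blocks summing to 4 forces exactly one block of size 2 and the rest size 1 → block sizes [2, 1, 1]

Assembling the blocks gives a Jordan form
J =
  [6, 1, 0, 0]
  [0, 6, 0, 0]
  [0, 0, 6, 0]
  [0, 0, 0, 6]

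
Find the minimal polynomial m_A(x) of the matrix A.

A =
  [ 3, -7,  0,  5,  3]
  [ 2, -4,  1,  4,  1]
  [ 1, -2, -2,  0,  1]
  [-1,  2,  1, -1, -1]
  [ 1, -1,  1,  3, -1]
x^3 + 3*x^2 + 3*x + 1

The characteristic polynomial is χ_A(x) = (x + 1)^5, so the eigenvalues are known. The minimal polynomial is
  m_A(x) = Π_λ (x − λ)^{k_λ}
where k_λ is the size of the *largest* Jordan block for λ (equivalently, the smallest k with (A − λI)^k v = 0 for every generalised eigenvector v of λ).

  λ = -1: largest Jordan block has size 3, contributing (x + 1)^3

So m_A(x) = (x + 1)^3 = x^3 + 3*x^2 + 3*x + 1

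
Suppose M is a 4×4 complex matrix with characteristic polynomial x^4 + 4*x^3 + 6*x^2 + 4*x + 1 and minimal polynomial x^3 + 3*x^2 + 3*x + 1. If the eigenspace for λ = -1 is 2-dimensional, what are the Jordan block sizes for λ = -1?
Block sizes for λ = -1: [3, 1]

Step 1 — from the characteristic polynomial, algebraic multiplicity of λ = -1 is 4. From dim ker(M − (-1)·I) = 2, there are exactly 2 Jordan blocks for λ = -1.
Step 2 — from the minimal polynomial, the factor (x + 1)^3 tells us the largest block for λ = -1 has size 3.
Step 3 — with total size 4, 2 blocks, and largest block 3, the block sizes (in nonincreasing order) are [3, 1].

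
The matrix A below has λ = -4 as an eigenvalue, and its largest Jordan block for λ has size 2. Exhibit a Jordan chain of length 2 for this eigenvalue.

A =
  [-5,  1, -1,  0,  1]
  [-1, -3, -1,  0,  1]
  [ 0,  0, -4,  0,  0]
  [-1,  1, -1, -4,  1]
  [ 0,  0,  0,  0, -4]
A Jordan chain for λ = -4 of length 2:
v_1 = (-1, -1, 0, -1, 0)ᵀ
v_2 = (1, 0, 0, 0, 0)ᵀ

Let N = A − (-4)·I. We want v_2 with N^2 v_2 = 0 but N^1 v_2 ≠ 0; then v_{j-1} := N · v_j for j = 2, …, 2.

Pick v_2 = (1, 0, 0, 0, 0)ᵀ.
Then v_1 = N · v_2 = (-1, -1, 0, -1, 0)ᵀ.

Sanity check: (A − (-4)·I) v_1 = (0, 0, 0, 0, 0)ᵀ = 0. ✓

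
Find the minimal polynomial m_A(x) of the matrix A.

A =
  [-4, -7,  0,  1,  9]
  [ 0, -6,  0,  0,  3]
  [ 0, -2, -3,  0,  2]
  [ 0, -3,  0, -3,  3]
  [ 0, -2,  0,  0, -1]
x^2 + 7*x + 12

The characteristic polynomial is χ_A(x) = (x + 3)^3*(x + 4)^2, so the eigenvalues are known. The minimal polynomial is
  m_A(x) = Π_λ (x − λ)^{k_λ}
where k_λ is the size of the *largest* Jordan block for λ (equivalently, the smallest k with (A − λI)^k v = 0 for every generalised eigenvector v of λ).

  λ = -4: largest Jordan block has size 1, contributing (x + 4)
  λ = -3: largest Jordan block has size 1, contributing (x + 3)

So m_A(x) = (x + 3)*(x + 4) = x^2 + 7*x + 12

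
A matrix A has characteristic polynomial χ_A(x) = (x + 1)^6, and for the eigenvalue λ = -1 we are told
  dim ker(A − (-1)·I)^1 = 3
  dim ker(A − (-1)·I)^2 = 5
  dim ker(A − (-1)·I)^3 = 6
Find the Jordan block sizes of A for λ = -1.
Block sizes for λ = -1: [3, 2, 1]

From the dimensions of kernels of powers, the number of Jordan blocks of size at least j is d_j − d_{j−1} where d_j = dim ker(N^j) (with d_0 = 0). Computing the differences gives [3, 2, 1].
The number of blocks of size exactly k is (#blocks of size ≥ k) − (#blocks of size ≥ k + 1), so the partition is: 1 block(s) of size 1, 1 block(s) of size 2, 1 block(s) of size 3.
In nonincreasing order the block sizes are [3, 2, 1].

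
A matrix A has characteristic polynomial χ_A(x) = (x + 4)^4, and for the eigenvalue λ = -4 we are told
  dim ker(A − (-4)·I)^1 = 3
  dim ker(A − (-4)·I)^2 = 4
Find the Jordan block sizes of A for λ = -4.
Block sizes for λ = -4: [2, 1, 1]

From the dimensions of kernels of powers, the number of Jordan blocks of size at least j is d_j − d_{j−1} where d_j = dim ker(N^j) (with d_0 = 0). Computing the differences gives [3, 1].
The number of blocks of size exactly k is (#blocks of size ≥ k) − (#blocks of size ≥ k + 1), so the partition is: 2 block(s) of size 1, 1 block(s) of size 2.
In nonincreasing order the block sizes are [2, 1, 1].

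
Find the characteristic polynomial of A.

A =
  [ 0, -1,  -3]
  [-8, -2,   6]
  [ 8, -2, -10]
x^3 + 12*x^2 + 48*x + 64

Expanding det(x·I − A) (e.g. by cofactor expansion or by noting that A is similar to its Jordan form J, which has the same characteristic polynomial as A) gives
  χ_A(x) = x^3 + 12*x^2 + 48*x + 64
which factors as (x + 4)^3. The eigenvalues (with algebraic multiplicities) are λ = -4 with multiplicity 3.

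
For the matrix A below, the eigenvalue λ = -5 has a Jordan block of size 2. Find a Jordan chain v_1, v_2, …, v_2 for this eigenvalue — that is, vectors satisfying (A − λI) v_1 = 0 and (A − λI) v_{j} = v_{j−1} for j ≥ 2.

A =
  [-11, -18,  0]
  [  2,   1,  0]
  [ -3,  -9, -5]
A Jordan chain for λ = -5 of length 2:
v_1 = (-6, 2, -3)ᵀ
v_2 = (1, 0, 0)ᵀ

Let N = A − (-5)·I. We want v_2 with N^2 v_2 = 0 but N^1 v_2 ≠ 0; then v_{j-1} := N · v_j for j = 2, …, 2.

Pick v_2 = (1, 0, 0)ᵀ.
Then v_1 = N · v_2 = (-6, 2, -3)ᵀ.

Sanity check: (A − (-5)·I) v_1 = (0, 0, 0)ᵀ = 0. ✓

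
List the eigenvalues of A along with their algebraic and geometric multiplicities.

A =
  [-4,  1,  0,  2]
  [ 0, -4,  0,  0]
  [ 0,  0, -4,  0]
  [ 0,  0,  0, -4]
λ = -4: alg = 4, geom = 3

Step 1 — factor the characteristic polynomial to read off the algebraic multiplicities:
  χ_A(x) = (x + 4)^4

Step 2 — compute geometric multiplicities via the rank-nullity identity g(λ) = n − rank(A − λI):
  rank(A − (-4)·I) = 1, so dim ker(A − (-4)·I) = n − 1 = 3

Summary:
  λ = -4: algebraic multiplicity = 4, geometric multiplicity = 3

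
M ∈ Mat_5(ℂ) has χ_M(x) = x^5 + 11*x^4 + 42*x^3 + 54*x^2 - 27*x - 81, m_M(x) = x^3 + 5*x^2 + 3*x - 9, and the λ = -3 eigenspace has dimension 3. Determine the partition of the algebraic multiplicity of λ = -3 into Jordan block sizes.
Block sizes for λ = -3: [2, 1, 1]

Step 1 — from the characteristic polynomial, algebraic multiplicity of λ = -3 is 4. From dim ker(M − (-3)·I) = 3, there are exactly 3 Jordan blocks for λ = -3.
Step 2 — from the minimal polynomial, the factor (x + 3)^2 tells us the largest block for λ = -3 has size 2.
Step 3 — with total size 4, 3 blocks, and largest block 2, the block sizes (in nonincreasing order) are [2, 1, 1].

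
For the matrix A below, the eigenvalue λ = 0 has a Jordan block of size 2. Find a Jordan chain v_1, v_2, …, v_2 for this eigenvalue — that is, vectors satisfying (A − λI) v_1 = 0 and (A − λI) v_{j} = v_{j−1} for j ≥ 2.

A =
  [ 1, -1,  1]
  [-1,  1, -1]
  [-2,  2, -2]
A Jordan chain for λ = 0 of length 2:
v_1 = (1, -1, -2)ᵀ
v_2 = (1, 0, 0)ᵀ

Let N = A − (0)·I. We want v_2 with N^2 v_2 = 0 but N^1 v_2 ≠ 0; then v_{j-1} := N · v_j for j = 2, …, 2.

Pick v_2 = (1, 0, 0)ᵀ.
Then v_1 = N · v_2 = (1, -1, -2)ᵀ.

Sanity check: (A − (0)·I) v_1 = (0, 0, 0)ᵀ = 0. ✓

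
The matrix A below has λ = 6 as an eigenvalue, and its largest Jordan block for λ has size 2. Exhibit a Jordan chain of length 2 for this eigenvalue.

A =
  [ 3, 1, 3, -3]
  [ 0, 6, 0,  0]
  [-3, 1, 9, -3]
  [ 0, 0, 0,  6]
A Jordan chain for λ = 6 of length 2:
v_1 = (-3, 0, -3, 0)ᵀ
v_2 = (1, 0, 0, 0)ᵀ

Let N = A − (6)·I. We want v_2 with N^2 v_2 = 0 but N^1 v_2 ≠ 0; then v_{j-1} := N · v_j for j = 2, …, 2.

Pick v_2 = (1, 0, 0, 0)ᵀ.
Then v_1 = N · v_2 = (-3, 0, -3, 0)ᵀ.

Sanity check: (A − (6)·I) v_1 = (0, 0, 0, 0)ᵀ = 0. ✓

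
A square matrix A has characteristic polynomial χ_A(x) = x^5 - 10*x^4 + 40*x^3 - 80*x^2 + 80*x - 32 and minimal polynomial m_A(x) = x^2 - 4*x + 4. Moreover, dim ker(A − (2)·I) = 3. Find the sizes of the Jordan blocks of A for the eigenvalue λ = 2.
Block sizes for λ = 2: [2, 2, 1]

Step 1 — from the characteristic polynomial, algebraic multiplicity of λ = 2 is 5. From dim ker(A − (2)·I) = 3, there are exactly 3 Jordan blocks for λ = 2.
Step 2 — from the minimal polynomial, the factor (x − 2)^2 tells us the largest block for λ = 2 has size 2.
Step 3 — with total size 5, 3 blocks, and largest block 2, the block sizes (in nonincreasing order) are [2, 2, 1].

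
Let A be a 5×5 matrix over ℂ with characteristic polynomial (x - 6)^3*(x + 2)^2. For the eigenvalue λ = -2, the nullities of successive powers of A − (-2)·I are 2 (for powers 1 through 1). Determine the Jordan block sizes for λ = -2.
Block sizes for λ = -2: [1, 1]

From the dimensions of kernels of powers, the number of Jordan blocks of size at least j is d_j − d_{j−1} where d_j = dim ker(N^j) (with d_0 = 0). Computing the differences gives [2].
The number of blocks of size exactly k is (#blocks of size ≥ k) − (#blocks of size ≥ k + 1), so the partition is: 2 block(s) of size 1.
In nonincreasing order the block sizes are [1, 1].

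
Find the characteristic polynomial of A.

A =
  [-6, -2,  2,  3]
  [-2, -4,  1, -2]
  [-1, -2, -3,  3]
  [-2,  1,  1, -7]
x^4 + 20*x^3 + 150*x^2 + 500*x + 625

Expanding det(x·I − A) (e.g. by cofactor expansion or by noting that A is similar to its Jordan form J, which has the same characteristic polynomial as A) gives
  χ_A(x) = x^4 + 20*x^3 + 150*x^2 + 500*x + 625
which factors as (x + 5)^4. The eigenvalues (with algebraic multiplicities) are λ = -5 with multiplicity 4.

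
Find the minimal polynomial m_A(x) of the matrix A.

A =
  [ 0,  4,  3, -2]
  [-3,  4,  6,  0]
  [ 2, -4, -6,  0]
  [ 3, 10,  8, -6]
x^3 + 6*x^2 + 12*x + 8

The characteristic polynomial is χ_A(x) = (x + 2)^4, so the eigenvalues are known. The minimal polynomial is
  m_A(x) = Π_λ (x − λ)^{k_λ}
where k_λ is the size of the *largest* Jordan block for λ (equivalently, the smallest k with (A − λI)^k v = 0 for every generalised eigenvector v of λ).

  λ = -2: largest Jordan block has size 3, contributing (x + 2)^3

So m_A(x) = (x + 2)^3 = x^3 + 6*x^2 + 12*x + 8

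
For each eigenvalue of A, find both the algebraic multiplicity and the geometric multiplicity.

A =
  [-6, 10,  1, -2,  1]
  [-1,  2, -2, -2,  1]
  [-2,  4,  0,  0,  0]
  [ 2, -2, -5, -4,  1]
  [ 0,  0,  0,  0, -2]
λ = -2: alg = 5, geom = 3

Step 1 — factor the characteristic polynomial to read off the algebraic multiplicities:
  χ_A(x) = (x + 2)^5

Step 2 — compute geometric multiplicities via the rank-nullity identity g(λ) = n − rank(A − λI):
  rank(A − (-2)·I) = 2, so dim ker(A − (-2)·I) = n − 2 = 3

Summary:
  λ = -2: algebraic multiplicity = 5, geometric multiplicity = 3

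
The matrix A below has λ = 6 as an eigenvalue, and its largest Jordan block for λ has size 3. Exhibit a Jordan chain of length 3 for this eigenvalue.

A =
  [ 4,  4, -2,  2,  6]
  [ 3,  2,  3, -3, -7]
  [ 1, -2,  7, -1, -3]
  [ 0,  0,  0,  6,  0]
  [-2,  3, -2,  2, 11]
A Jordan chain for λ = 6 of length 3:
v_1 = (2, -1, -1, 0, 1)ᵀ
v_2 = (-2, 3, 1, 0, -2)ᵀ
v_3 = (1, 0, 0, 0, 0)ᵀ

Let N = A − (6)·I. We want v_3 with N^3 v_3 = 0 but N^2 v_3 ≠ 0; then v_{j-1} := N · v_j for j = 3, …, 2.

Pick v_3 = (1, 0, 0, 0, 0)ᵀ.
Then v_2 = N · v_3 = (-2, 3, 1, 0, -2)ᵀ.
Then v_1 = N · v_2 = (2, -1, -1, 0, 1)ᵀ.

Sanity check: (A − (6)·I) v_1 = (0, 0, 0, 0, 0)ᵀ = 0. ✓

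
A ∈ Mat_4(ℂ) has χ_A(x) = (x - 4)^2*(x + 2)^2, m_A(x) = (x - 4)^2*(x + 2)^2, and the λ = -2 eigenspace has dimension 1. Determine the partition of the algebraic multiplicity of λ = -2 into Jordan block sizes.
Block sizes for λ = -2: [2]

Step 1 — from the characteristic polynomial, algebraic multiplicity of λ = -2 is 2. From dim ker(A − (-2)·I) = 1, there are exactly 1 Jordan blocks for λ = -2.
Step 2 — from the minimal polynomial, the factor (x + 2)^2 tells us the largest block for λ = -2 has size 2.
Step 3 — with total size 2, 1 blocks, and largest block 2, the block sizes (in nonincreasing order) are [2].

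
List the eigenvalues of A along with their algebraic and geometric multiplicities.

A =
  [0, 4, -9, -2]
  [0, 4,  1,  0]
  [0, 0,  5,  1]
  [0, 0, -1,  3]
λ = 0: alg = 1, geom = 1; λ = 4: alg = 3, geom = 1

Step 1 — factor the characteristic polynomial to read off the algebraic multiplicities:
  χ_A(x) = x*(x - 4)^3

Step 2 — compute geometric multiplicities via the rank-nullity identity g(λ) = n − rank(A − λI):
  rank(A − (0)·I) = 3, so dim ker(A − (0)·I) = n − 3 = 1
  rank(A − (4)·I) = 3, so dim ker(A − (4)·I) = n − 3 = 1

Summary:
  λ = 0: algebraic multiplicity = 1, geometric multiplicity = 1
  λ = 4: algebraic multiplicity = 3, geometric multiplicity = 1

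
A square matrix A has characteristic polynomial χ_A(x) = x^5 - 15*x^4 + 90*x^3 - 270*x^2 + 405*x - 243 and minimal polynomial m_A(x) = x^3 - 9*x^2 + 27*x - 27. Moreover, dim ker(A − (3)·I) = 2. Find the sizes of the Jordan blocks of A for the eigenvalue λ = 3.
Block sizes for λ = 3: [3, 2]

Step 1 — from the characteristic polynomial, algebraic multiplicity of λ = 3 is 5. From dim ker(A − (3)·I) = 2, there are exactly 2 Jordan blocks for λ = 3.
Step 2 — from the minimal polynomial, the factor (x − 3)^3 tells us the largest block for λ = 3 has size 3.
Step 3 — with total size 5, 2 blocks, and largest block 3, the block sizes (in nonincreasing order) are [3, 2].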